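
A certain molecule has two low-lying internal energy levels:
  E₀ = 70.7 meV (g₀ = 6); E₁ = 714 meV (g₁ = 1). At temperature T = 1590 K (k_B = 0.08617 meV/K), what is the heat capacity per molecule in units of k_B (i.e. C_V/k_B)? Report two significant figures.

k_BT = 0.08617 × 1590 K = 137.0 meV.
Eᵢ/kT = 0.5161, 5.212.
Z = Σ gᵢe^(−Eᵢ/kT) = 6·e^(−0.5161) + 1·e^(−5.212) = 3.581 + 0.005451 = 3.586.
⟨E⟩ = 71.69 meV, ⟨E²⟩ = 5766 meV².
C_V/k_B = (⟨E²⟩ − ⟨E⟩²)/(kT)² = (5766 − 5139)/18770 = 0.033.

0.033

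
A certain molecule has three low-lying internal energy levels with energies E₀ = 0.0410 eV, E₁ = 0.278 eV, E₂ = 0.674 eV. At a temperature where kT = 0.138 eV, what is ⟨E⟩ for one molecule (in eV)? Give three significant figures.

Eᵢ/kT = 0.29710, 2.0145, 4.8841.
Z = Σ e^(−Eᵢ/kT) = e^(−0.29710) + e^(−2.0145) + e^(−4.8841) = 0.74297 + 0.13339 + 0.0075659 = 0.88393.
⟨E⟩ = Σ Eᵢ e^(−Eᵢ/kT) / Z = (0.0410·0.74297 + 0.278·0.13339 + 0.674·0.0075659) / 0.88393 = 0.0822 eV.

0.0822 eV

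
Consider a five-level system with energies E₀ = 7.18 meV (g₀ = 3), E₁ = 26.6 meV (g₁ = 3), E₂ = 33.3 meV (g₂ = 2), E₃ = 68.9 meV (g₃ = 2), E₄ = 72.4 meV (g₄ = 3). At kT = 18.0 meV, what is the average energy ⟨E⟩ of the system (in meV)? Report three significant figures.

16.1 meV

Eᵢ/kT = 0.39889, 1.4778, 1.8500, 3.8278, 4.0222.
Z = Σ gᵢe^(−Eᵢ/kT) = 3·e^(−0.39889) + 3·e^(−1.4778) + 2·e^(−1.8500) + 2·e^(−3.8278) + 3·e^(−4.0222) = 2.0132 + 0.68442 + 0.31447 + 0.043515 + 0.053741 = 3.1093.
⟨E⟩ = Σ Eᵢ gᵢe^(−Eᵢ/kT) / Z = (7.18·2.0132 + 26.6·0.68442 + 33.3·0.31447 + 68.9·0.043515 + 72.4·0.053741) / 3.1093 = 16.1 meV.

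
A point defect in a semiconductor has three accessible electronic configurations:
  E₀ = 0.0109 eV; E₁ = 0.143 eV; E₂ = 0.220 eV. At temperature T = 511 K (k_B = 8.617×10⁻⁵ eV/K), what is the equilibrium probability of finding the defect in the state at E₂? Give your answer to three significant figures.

k_BT = 8.617×10⁻⁵ × 511 K = 0.044033 eV.
Eᵢ/kT = 0.24754, 3.2476, 4.9963.
Z = Σ e^(−Eᵢ/kT) = e^(−0.24754) + e^(−3.2476) + e^(−4.9963) = 0.78072 + 0.038867 + 0.0067629 = 0.82635.
P₂ = e^(−E₂/kT) / Z = 0.0067629/0.82635 = 0.00818.

0.00818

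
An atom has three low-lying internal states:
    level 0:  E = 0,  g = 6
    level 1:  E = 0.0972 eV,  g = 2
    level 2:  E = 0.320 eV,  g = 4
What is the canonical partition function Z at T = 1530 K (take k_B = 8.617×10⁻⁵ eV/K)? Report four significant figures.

Z = 7.310

k_BT = 8.617×10⁻⁵ × 1530 K = 0.131840 eV.
Eᵢ/kT = 0, 0.737257, 2.42718.
Z = Σ gᵢe^(−Eᵢ/kT) = 6·e^(−0) + 2·e^(−0.737257) + 4·e^(−2.42718) = 6.00000 + 0.956849 + 0.353142 = 7.30999.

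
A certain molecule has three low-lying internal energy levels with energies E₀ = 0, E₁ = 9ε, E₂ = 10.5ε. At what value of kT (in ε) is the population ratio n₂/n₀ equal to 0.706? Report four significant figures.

n₂/n₀ = exp[−(E₂−E₀)/kT] = 0.706.
⇒ (E₂−E₀)/kT = ln(1/0.706) = ln(1.41643) = 0.348140.
kT = 10.5ε / 0.348140 = 30.16 ε.

30.16 ε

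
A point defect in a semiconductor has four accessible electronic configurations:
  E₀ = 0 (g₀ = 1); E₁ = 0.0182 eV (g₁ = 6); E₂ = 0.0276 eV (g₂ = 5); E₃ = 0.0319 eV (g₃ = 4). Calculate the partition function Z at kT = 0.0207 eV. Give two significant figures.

Z = 5.7

Eᵢ/kT = 0, 0.8792, 1.333, 1.541.
Z = Σ gᵢe^(−Eᵢ/kT) = 1·e^(−0) + 6·e^(−0.8792) + 5·e^(−1.333) + 4·e^(−1.541) = 1.000 + 2.491 + 1.318 + 0.8567 = 5.666.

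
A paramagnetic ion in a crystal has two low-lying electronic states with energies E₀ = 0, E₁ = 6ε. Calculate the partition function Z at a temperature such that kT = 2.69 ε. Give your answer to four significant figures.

Z = 1.107

Eᵢ/kT = 0, 2.23048.
Z = Σ e^(−Eᵢ/kT) = e^(−0) + e^(−2.23048) = 1.00000 + 0.107477 = 1.10748.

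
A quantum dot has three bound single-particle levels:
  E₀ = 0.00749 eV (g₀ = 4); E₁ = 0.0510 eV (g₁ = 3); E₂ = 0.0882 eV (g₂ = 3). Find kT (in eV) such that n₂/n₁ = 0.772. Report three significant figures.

n₂/n₁ = (g₂/g₁) exp[−(E₂−E₁)/kT] = 0.772.
⇒ (E₂−E₁)/kT = ln((3/3)/0.772) = ln(1.2953) = 0.25874.
kT = 0.0372 eV / 0.25874 = 0.144 eV.

0.144 eV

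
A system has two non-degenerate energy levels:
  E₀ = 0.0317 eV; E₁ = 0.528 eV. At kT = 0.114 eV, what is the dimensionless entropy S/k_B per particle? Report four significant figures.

Eᵢ/kT = 0.278070, 4.63158.
Z = Σ e^(−Eᵢ/kT) = e^(−0.278070) + e^(−4.63158) = 0.757244 + 0.00973936 = 0.766983.
⟨E⟩ = Σ EᵢPᵢ = 0.0380022 eV.
S/k_B = ln Z + ⟨E⟩/kT = ln(0.766983) + 0.0380022/0.114 = -0.265291 + 0.333353 = 0.06806.

0.06806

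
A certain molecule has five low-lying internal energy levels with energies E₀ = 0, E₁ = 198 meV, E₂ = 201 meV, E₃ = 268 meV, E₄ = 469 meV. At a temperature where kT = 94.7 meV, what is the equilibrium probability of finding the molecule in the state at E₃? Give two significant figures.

Eᵢ/kT = 0, 2.091, 2.122, 2.830, 4.952.
Z = Σ e^(−Eᵢ/kT) = e^(−0) + e^(−2.091) + e^(−2.122) + e^(−2.830) + e^(−4.952) = 1.000 + 0.1236 + 0.1198 + 0.05901 + 0.007069 = 1.309.
P₃ = e^(−E₃/kT) / Z = 0.05901/1.309 = 0.045.

0.045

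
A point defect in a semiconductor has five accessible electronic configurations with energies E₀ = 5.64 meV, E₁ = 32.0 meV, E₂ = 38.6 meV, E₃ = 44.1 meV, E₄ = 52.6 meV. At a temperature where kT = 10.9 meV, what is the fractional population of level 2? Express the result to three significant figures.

0.0412

Eᵢ/kT = 0.51743, 2.9358, 3.5413, 4.0459, 4.8257.
Z = Σ e^(−Eᵢ/kT) = e^(−0.51743) + e^(−2.9358) + e^(−3.5413) + e^(−4.0459) + e^(−4.8257) = 0.59605 + 0.053088 + 0.028976 + 0.017494 + 0.0080209 = 0.70363.
P₂ = e^(−E₂/kT) / Z = 0.028976/0.70363 = 0.0412.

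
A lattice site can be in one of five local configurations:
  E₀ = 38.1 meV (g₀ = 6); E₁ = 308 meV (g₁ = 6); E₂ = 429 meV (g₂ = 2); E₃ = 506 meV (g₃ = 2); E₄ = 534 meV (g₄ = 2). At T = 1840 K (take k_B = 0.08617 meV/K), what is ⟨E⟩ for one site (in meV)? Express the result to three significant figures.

99.0 meV

k_BT = 0.08617 × 1840 K = 158.55 meV.
Eᵢ/kT = 0.24030, 1.9426, 2.7058, 3.1914, 3.3680.
Z = Σ gᵢe^(−Eᵢ/kT) = 6·e^(−0.24030) + 6·e^(−1.9426) + 2·e^(−2.7058) + 2·e^(−3.1914) + 2·e^(−3.3680) = 4.7184 + 0.85998 + 0.13363 + 0.082229 + 0.068917 = 5.8632.
⟨E⟩ = Σ Eᵢ gᵢe^(−Eᵢ/kT) / Z = (38.1·4.7184 + 308·0.85998 + 429·0.13363 + 506·0.082229 + 534·0.068917) / 5.8632 = 99.0 meV.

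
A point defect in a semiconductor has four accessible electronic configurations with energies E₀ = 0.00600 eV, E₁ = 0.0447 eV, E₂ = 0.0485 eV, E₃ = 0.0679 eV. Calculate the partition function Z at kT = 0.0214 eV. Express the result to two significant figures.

Z = 1.0

Eᵢ/kT = 0.2804, 2.089, 2.266, 3.173.
Z = Σ e^(−Eᵢ/kT) = e^(−0.2804) + e^(−2.089) + e^(−2.266) + e^(−3.173) = 0.7555 + 0.1238 + 0.1037 + 0.04188 = 1.025.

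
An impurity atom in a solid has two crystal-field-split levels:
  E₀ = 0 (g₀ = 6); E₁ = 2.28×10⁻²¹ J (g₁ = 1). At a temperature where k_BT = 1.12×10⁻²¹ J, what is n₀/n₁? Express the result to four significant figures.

n₀/n₁ = (g₀/g₁) exp[−(E₀−E₁)/kT] = (6/1) × exp(−(-2.28 ×10⁻²¹ J)/(1.12 ×10⁻²¹ J)) = (6/1) × exp(2.03571) = 45.95.

45.95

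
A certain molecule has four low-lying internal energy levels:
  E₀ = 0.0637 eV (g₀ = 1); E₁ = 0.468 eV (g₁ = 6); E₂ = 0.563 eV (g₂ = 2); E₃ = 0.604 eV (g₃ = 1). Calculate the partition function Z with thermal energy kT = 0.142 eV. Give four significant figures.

Z = 0.9129

Eᵢ/kT = 0.448592, 3.29577, 3.96479, 4.25352.
Z = Σ gᵢe^(−Eᵢ/kT) = 1·e^(−0.448592) + 6·e^(−3.29577) + 2·e^(−3.96479) + 1·e^(−4.25352) = 0.638527 + 0.222237 + 0.0379440 + 0.0142141 = 0.912922.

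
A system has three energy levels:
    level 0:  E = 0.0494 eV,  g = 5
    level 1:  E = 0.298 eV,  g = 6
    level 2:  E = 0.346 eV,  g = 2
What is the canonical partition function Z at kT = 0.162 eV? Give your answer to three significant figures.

Z = 4.88

Eᵢ/kT = 0.30494, 1.8395, 2.1358.
Z = Σ gᵢe^(−Eᵢ/kT) = 5·e^(−0.30494) + 6·e^(−1.8395) + 2·e^(−2.1358) = 3.6858 + 0.95338 + 0.23630 = 4.8755.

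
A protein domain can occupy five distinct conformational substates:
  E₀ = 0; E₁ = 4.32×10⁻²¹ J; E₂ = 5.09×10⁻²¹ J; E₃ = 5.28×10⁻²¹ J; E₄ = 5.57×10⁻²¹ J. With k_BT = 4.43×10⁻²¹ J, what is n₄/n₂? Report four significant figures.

n₄/n₂ = exp[−(E₄−E₂)/kT] = exp(−(0.48 ×10⁻²¹ J)/(4.43 ×10⁻²¹ J)) = exp(-0.108352) = 0.8973.

0.8973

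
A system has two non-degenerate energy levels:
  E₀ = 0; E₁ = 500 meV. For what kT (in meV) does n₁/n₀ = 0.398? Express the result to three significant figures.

543 meV

n₁/n₀ = exp[−(E₁−E₀)/kT] = 0.398.
⇒ (E₁−E₀)/kT = ln(1/0.398) = ln(2.5126) = 0.92132.
kT = 500 meV / 0.92132 = 543 meV.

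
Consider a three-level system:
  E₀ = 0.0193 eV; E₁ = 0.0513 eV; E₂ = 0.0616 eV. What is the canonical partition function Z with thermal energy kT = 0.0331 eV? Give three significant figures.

Eᵢ/kT = 0.58308, 1.5498, 1.8610.
Z = Σ e^(−Eᵢ/kT) = e^(−0.58308) + e^(−1.5498) + e^(−1.8610) = 0.55818 + 0.21229 + 0.15552 = 0.92599.

Z = 0.926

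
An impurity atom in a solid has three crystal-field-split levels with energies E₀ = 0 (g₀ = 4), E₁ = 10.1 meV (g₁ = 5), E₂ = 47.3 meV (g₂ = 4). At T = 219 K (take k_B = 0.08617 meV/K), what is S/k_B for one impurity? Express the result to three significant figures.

k_BT = 0.08617 × 219 K = 18.871 meV.
Eᵢ/kT = 0, 0.53521, 2.5065.
Z = Σ gᵢe^(−Eᵢ/kT) = 4·e^(−0) + 5·e^(−0.53521) + 4·e^(−2.5065) = 4.0000 + 2.9277 + 0.32621 = 7.2539.
⟨E⟩ = Σ EᵢPᵢ = 6.2035 meV.
S/k_B = ln Z + ⟨E⟩/kT = ln(7.2539) + 6.2035/18.871 = 1.9815 + 0.32873 = 2.31.

2.31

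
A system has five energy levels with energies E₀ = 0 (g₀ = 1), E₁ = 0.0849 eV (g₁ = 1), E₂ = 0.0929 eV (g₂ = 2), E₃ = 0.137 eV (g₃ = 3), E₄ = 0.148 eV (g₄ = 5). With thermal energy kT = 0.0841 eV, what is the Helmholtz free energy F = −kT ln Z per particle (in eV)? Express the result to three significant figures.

-0.105 eV

Eᵢ/kT = 0, 1.0095, 1.1046, 1.6290, 1.7598.
Z = Σ gᵢe^(−Eᵢ/kT) = 1·e^(−0) + 1·e^(−1.0095) + 2·e^(−1.1046) + 3·e^(−1.6290) + 5·e^(−1.7598) = 1.0000 + 0.36440 + 0.66269 + 0.58838 + 0.86040 = 3.4759.
F = −kT ln Z = −0.0841 × ln(3.4759) = −0.0841 × 1.2459 = -0.105 eV.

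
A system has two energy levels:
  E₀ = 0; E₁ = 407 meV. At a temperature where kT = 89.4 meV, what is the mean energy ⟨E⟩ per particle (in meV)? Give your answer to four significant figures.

Eᵢ/kT = 0, 4.55257.
Z = Σ e^(−Eᵢ/kT) = e^(−0) + e^(−4.55257) = 1.00000 + 0.0105401 = 1.01054.
⟨E⟩ = Σ Eᵢ e^(−Eᵢ/kT) / Z = (0·1.00000 + 407·0.0105401) / 1.01054 = 4.245 meV.

4.245 meV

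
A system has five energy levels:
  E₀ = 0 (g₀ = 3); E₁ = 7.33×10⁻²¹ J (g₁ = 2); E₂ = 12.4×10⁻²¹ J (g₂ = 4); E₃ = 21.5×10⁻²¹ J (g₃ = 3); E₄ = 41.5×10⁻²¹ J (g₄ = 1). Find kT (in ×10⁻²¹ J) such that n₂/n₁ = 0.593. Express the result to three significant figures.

4.17 ×10⁻²¹ J

n₂/n₁ = (g₂/g₁) exp[−(E₂−E₁)/kT] = 0.593.
⇒ (E₂−E₁)/kT = ln((4/2)/0.593) = ln(3.3727) = 1.2157.
kT = 5.07 ×10⁻²¹ J / 1.2157 = 4.17 ×10⁻²¹ J.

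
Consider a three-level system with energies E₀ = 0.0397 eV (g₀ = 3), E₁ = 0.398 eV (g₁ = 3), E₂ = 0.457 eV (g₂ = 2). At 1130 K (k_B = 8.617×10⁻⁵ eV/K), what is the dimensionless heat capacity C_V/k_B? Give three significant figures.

k_BT = 8.617×10⁻⁵ × 1130 K = 0.097372 eV.
Eᵢ/kT = 0.40771, 4.0874, 4.6933.
Z = Σ gᵢe^(−Eᵢ/kT) = 3·e^(−0.40771) + 3·e^(−4.0874) + 2·e^(−4.6933) = 1.9955 + 0.050348 + 0.018313 = 2.0642.
⟨E⟩ = 0.052141 eV, ⟨E²⟩ = 0.0072401 eV².
C_V/k_B = (⟨E²⟩ − ⟨E⟩²)/(kT)² = (0.0072401 − 0.0027187)/0.0094813 = 0.477.

0.477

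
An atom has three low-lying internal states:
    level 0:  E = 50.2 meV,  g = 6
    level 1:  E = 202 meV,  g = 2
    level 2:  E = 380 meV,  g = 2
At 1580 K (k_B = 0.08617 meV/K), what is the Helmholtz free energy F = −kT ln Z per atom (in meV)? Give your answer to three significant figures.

k_BT = 0.08617 × 1580 K = 136.15 meV.
Eᵢ/kT = 0.36871, 1.4837, 2.7910.
Z = Σ gᵢe^(−Eᵢ/kT) = 6·e^(−0.36871) + 2·e^(−1.4837) + 2·e^(−2.7910) = 4.1498 + 0.45359 + 0.12272 = 4.7261.
F = −kT ln Z = −136.15 × ln(4.7261) = −136.15 × 1.5531 = -211 meV.

-211 meV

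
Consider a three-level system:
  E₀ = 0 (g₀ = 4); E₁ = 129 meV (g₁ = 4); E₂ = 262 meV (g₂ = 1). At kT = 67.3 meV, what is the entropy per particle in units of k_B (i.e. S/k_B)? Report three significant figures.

Eᵢ/kT = 0, 1.9168, 3.8930.
Z = Σ gᵢe^(−Eᵢ/kT) = 4·e^(−0) + 4·e^(−1.9168) + 1·e^(−3.8930) = 4.0000 + 0.58831 + 0.020384 = 4.6087.
⟨E⟩ = Σ EᵢPᵢ = 17.626 meV.
S/k_B = ln Z + ⟨E⟩/kT = ln(4.6087) + 17.626/67.3 = 1.5279 + 0.26190 = 1.79.

1.79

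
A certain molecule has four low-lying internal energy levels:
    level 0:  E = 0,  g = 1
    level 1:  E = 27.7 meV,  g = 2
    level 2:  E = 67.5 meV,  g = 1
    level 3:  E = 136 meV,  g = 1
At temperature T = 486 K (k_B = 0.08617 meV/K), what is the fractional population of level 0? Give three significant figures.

0.440

k_BT = 0.08617 × 486 K = 41.879 meV.
Eᵢ/kT = 0, 0.66143, 1.6118, 3.2475.
Z = Σ gᵢe^(−Eᵢ/kT) = 1·e^(−0) + 2·e^(−0.66143) + 1·e^(−1.6118) + 1·e^(−3.2475) = 1.0000 + 1.0322 + 0.19953 + 0.038871 = 2.2706.
P₀ = g₀ e^(−E₀/kT) / Z = 1.0000/2.2706 = 0.440.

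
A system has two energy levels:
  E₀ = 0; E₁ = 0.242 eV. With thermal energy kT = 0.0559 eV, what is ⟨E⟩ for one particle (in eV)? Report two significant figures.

Eᵢ/kT = 0, 4.329.
Z = Σ e^(−Eᵢ/kT) = e^(−0) + e^(−4.329) = 1.000 + 0.01318 = 1.013.
⟨E⟩ = Σ Eᵢ e^(−Eᵢ/kT) / Z = (0·1.000 + 0.242·0.01318) / 1.013 = 0.0031 eV.

0.0031 eV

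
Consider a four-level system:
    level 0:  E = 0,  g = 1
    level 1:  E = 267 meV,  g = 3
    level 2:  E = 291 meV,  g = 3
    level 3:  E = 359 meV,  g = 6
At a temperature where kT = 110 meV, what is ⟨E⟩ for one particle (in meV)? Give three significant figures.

Eᵢ/kT = 0, 2.4273, 2.6455, 3.2636.
Z = Σ gᵢe^(−Eᵢ/kT) = 1·e^(−0) + 3·e^(−2.4273) + 3·e^(−2.6455) + 6·e^(−3.2636) = 1.0000 + 0.26482 + 0.21291 + 0.22950 = 1.7072.
⟨E⟩ = Σ Eᵢ gᵢe^(−Eᵢ/kT) / Z = (0·1.0000 + 267·0.26482 + 291·0.21291 + 359·0.22950) / 1.7072 = 126 meV.

126 meV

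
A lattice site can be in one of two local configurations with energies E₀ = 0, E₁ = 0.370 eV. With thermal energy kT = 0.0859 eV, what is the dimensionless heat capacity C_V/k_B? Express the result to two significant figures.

0.24

Eᵢ/kT = 0, 4.307.
Z = Σ e^(−Eᵢ/kT) = e^(−0) + e^(−4.307) = 1.000 + 0.01347 = 1.013.
⟨E⟩ = 0.004920 eV, ⟨E²⟩ = 0.001820 eV².
C_V/k_B = (⟨E²⟩ − ⟨E⟩²)/(kT)² = (0.001820 − 0.00002421)/0.007379 = 0.24.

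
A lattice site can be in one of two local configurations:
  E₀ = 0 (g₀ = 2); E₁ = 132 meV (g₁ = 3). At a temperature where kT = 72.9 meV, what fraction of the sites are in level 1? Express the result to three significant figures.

0.197

Eᵢ/kT = 0, 1.8107.
Z = Σ gᵢe^(−Eᵢ/kT) = 2·e^(−0) + 3·e^(−1.8107) = 2.0000 + 0.49062 = 2.4906.
P₁ = g₁ e^(−E₁/kT) / Z = 0.49062/2.4906 = 0.197.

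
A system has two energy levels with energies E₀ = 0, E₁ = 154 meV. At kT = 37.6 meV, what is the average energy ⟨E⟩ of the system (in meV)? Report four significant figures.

2.521 meV

Eᵢ/kT = 0, 4.09574.
Z = Σ e^(−Eᵢ/kT) = e^(−0) + e^(−4.09574) = 1.00000 + 0.0166434 = 1.01664.
⟨E⟩ = Σ Eᵢ e^(−Eᵢ/kT) / Z = (0·1.00000 + 154·0.0166434) / 1.01664 = 2.521 meV.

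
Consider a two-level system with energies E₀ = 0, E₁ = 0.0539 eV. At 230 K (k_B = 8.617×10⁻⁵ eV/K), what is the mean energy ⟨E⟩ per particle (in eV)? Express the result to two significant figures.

0.0033 eV

k_BT = 8.617×10⁻⁵ × 230 K = 0.01982 eV.
Eᵢ/kT = 0, 2.719.
Z = Σ e^(−Eᵢ/kT) = e^(−0) + e^(−2.719) = 1.000 + 0.06594 = 1.066.
⟨E⟩ = Σ Eᵢ e^(−Eᵢ/kT) / Z = (0·1.000 + 0.0539·0.06594) / 1.066 = 0.0033 eV.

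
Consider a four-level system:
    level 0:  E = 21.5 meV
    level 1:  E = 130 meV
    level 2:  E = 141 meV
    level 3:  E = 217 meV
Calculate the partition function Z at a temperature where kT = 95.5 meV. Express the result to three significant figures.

Eᵢ/kT = 0.22513, 1.3613, 1.4764, 2.2723.
Z = Σ e^(−Eᵢ/kT) = e^(−0.22513) + e^(−1.3613) + e^(−1.4764) + e^(−2.2723) = 0.79841 + 0.25633 + 0.22846 + 0.10307 = 1.3863.

Z = 1.39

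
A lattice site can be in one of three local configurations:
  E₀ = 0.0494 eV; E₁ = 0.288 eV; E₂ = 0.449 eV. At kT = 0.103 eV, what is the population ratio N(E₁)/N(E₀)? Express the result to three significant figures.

0.0986

n₁/n₀ = exp[−(E₁−E₀)/kT] = exp(−(0.2386 eV)/(0.103 eV)) = exp(-2.3165) = 0.0986.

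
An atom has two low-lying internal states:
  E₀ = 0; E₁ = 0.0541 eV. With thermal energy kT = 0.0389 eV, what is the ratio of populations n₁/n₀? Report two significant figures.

0.25

n₁/n₀ = exp[−(E₁−E₀)/kT] = exp(−(0.0541 eV)/(0.0389 eV)) = exp(-1.391) = 0.25.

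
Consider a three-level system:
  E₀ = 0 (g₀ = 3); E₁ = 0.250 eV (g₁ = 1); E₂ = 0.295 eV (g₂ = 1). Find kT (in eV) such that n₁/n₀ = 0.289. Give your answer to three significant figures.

1.75 eV

n₁/n₀ = (g₁/g₀) exp[−(E₁−E₀)/kT] = 0.289.
⇒ (E₁−E₀)/kT = ln((1/3)/0.289) = ln(1.1534) = 0.14271.
kT = 0.250 eV / 0.14271 = 1.75 eV.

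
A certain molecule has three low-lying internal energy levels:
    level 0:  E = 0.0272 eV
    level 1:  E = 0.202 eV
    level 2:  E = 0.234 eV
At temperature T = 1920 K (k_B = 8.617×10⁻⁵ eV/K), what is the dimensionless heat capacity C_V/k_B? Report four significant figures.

k_BT = 8.617×10⁻⁵ × 1920 K = 0.165446 eV.
Eᵢ/kT = 0.164404, 1.22094, 1.41436.
Z = Σ e^(−Eᵢ/kT) = e^(−0.164404) + e^(−1.22094) + e^(−1.41436) = 0.848399 + 0.294953 + 0.243081 = 1.38643.
⟨E⟩ = 0.100645 eV, ⟨E²⟩ = 0.0187338 eV².
C_V/k_B = (⟨E²⟩ − ⟨E⟩²)/(kT)² = (0.0187338 − 0.0101294)/0.0273724 = 0.3143.

0.3143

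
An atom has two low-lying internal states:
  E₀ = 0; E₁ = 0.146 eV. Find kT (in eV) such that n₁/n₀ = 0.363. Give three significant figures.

n₁/n₀ = exp[−(E₁−E₀)/kT] = 0.363.
⇒ (E₁−E₀)/kT = ln(1/0.363) = ln(2.7548) = 1.0133.
kT = 0.146 eV / 1.0133 = 0.144 eV.

0.144 eV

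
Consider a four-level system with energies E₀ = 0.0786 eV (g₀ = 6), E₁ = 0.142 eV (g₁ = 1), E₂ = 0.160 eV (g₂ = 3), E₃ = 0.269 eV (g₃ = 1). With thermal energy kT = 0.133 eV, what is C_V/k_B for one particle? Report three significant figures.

0.109

Eᵢ/kT = 0.59098, 1.0677, 1.2030, 2.0226.
Z = Σ gᵢe^(−Eᵢ/kT) = 6·e^(−0.59098) + 1·e^(−1.0677) + 3·e^(−1.2030) + 1·e^(−2.0226) = 3.3227 + 0.34380 + 0.90088 + 0.13231 = 4.6997.
⟨E⟩ = 0.10420 eV, ⟨E²⟩ = 0.012787 eV².
C_V/k_B = (⟨E²⟩ − ⟨E⟩²)/(kT)² = (0.012787 − 0.010858)/0.017689 = 0.109.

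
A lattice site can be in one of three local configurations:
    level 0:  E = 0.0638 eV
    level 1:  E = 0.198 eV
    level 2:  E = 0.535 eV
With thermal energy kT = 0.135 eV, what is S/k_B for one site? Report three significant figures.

Eᵢ/kT = 0.47259, 1.4667, 3.9630.
Z = Σ e^(−Eᵢ/kT) = e^(−0.47259) + e^(−1.4667) + e^(−3.9630) = 0.62339 + 0.23069 + 0.019006 = 0.87309.
⟨E⟩ = Σ EᵢPᵢ = 0.10952 eV.
S/k_B = ln Z + ⟨E⟩/kT = ln(0.87309) + 0.10952/0.135 = -0.13572 + 0.81126 = 0.676.

0.676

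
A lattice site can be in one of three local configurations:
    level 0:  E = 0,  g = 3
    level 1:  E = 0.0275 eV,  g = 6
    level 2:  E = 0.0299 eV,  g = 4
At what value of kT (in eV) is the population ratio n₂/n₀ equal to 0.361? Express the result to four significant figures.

0.02288 eV

n₂/n₀ = (g₂/g₀) exp[−(E₂−E₀)/kT] = 0.361.
⇒ (E₂−E₀)/kT = ln((4/3)/0.361) = ln(3.69344) = 1.30656.
kT = 0.0299 eV / 1.30656 = 0.02288 eV.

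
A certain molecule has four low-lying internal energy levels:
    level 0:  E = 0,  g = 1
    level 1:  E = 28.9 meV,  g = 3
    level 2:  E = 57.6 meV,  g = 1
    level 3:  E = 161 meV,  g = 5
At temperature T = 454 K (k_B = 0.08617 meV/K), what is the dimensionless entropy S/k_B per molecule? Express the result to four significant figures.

1.641

k_BT = 0.08617 × 454 K = 39.1212 meV.
Eᵢ/kT = 0, 0.738730, 1.47235, 4.11542.
Z = Σ gᵢe^(−Eᵢ/kT) = 1·e^(−0) + 3·e^(−0.738730) + 1·e^(−1.47235) + 5·e^(−4.11542) = 1.00000 + 1.43316 + 0.229386 + 0.0815954 = 2.74414.
⟨E⟩ = Σ EᵢPᵢ = 24.6955 meV.
S/k_B = ln Z + ⟨E⟩/kT = ln(2.74414) + 24.6955/39.1212 = 1.00947 + 0.631256 = 1.641.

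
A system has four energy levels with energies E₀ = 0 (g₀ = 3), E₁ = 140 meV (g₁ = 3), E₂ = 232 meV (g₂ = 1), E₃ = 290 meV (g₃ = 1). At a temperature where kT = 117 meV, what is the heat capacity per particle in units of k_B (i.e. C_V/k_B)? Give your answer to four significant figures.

Eᵢ/kT = 0, 1.19658, 1.98291, 2.47863.
Z = Σ gᵢe^(−Eᵢ/kT) = 3·e^(−0) + 3·e^(−1.19658) + 1·e^(−1.98291) + 1·e^(−2.47863) = 3.00000 + 0.906678 + 0.137668 + 0.0838580 = 4.12820.
⟨E⟩ = 44.3759 meV, ⟨E²⟩ = 7808.05 meV².
C_V/k_B = (⟨E²⟩ − ⟨E⟩²)/(kT)² = (7808.05 − 1969.22)/13689.0 = 0.4265.

0.4265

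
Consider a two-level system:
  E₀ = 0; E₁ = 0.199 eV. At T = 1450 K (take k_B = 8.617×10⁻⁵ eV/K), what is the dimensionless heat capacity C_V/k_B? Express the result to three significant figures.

0.356

k_BT = 8.617×10⁻⁵ × 1450 K = 0.12495 eV.
Eᵢ/kT = 0, 1.5926.
Z = Σ e^(−Eᵢ/kT) = e^(−0) + e^(−1.5926) = 1.0000 + 0.20340 = 1.2034.
⟨E⟩ = 0.033635 eV, ⟨E²⟩ = 0.0066934 eV².
C_V/k_B = (⟨E²⟩ − ⟨E⟩²)/(kT)² = (0.0066934 − 0.0011313)/0.015613 = 0.356.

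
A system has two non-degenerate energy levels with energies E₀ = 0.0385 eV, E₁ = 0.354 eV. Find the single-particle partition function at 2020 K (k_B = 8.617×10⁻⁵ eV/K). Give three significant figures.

k_BT = 8.617×10⁻⁵ × 2020 K = 0.17406 eV.
Eᵢ/kT = 0.22119, 2.0338.
Z = Σ e^(−Eᵢ/kT) = e^(−0.22119) + e^(−2.0338) = 0.80156 + 0.13084 = 0.93240.

Z = 0.932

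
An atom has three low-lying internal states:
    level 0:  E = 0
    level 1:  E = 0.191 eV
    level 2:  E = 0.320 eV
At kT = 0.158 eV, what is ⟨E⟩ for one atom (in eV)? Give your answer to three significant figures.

0.0694 eV

Eᵢ/kT = 0, 1.2089, 2.0253.
Z = Σ e^(−Eᵢ/kT) = e^(−0) + e^(−1.2089) + e^(−2.0253) = 1.0000 + 0.29853 + 0.13195 = 1.4305.
⟨E⟩ = Σ Eᵢ e^(−Eᵢ/kT) / Z = (0·1.0000 + 0.191·0.29853 + 0.320·0.13195) / 1.4305 = 0.0694 eV.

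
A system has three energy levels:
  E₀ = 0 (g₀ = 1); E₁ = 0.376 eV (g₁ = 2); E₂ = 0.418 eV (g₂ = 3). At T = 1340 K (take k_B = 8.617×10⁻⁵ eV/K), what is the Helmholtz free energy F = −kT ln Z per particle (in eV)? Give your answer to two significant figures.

k_BT = 8.617×10⁻⁵ × 1340 K = 0.1155 eV.
Eᵢ/kT = 0, 3.255, 3.619.
Z = Σ gᵢe^(−Eᵢ/kT) = 1·e^(−0) + 2·e^(−3.255) + 3·e^(−3.619) = 1.000 + 0.07716 + 0.08043 = 1.158.
F = −kT ln Z = −0.1155 × ln(1.158) = −0.1155 × 0.1467 = -0.017 eV.

-0.017 eV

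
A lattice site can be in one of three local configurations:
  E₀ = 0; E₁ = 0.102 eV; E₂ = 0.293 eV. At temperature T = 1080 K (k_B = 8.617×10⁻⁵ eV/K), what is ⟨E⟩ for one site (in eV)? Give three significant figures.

k_BT = 8.617×10⁻⁵ × 1080 K = 0.093064 eV.
Eᵢ/kT = 0, 1.0960, 3.1484.
Z = Σ e^(−Eᵢ/kT) = e^(−0) + e^(−1.0960) + e^(−3.1484) = 1.0000 + 0.33421 + 0.042921 = 1.3771.
⟨E⟩ = Σ Eᵢ e^(−Eᵢ/kT) / Z = (0·1.0000 + 0.102·0.33421 + 0.293·0.042921) / 1.3771 = 0.0339 eV.

0.0339 eV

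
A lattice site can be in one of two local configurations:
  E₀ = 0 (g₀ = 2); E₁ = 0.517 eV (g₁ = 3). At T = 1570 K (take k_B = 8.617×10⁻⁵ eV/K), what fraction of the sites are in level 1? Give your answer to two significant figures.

k_BT = 8.617×10⁻⁵ × 1570 K = 0.1353 eV.
Eᵢ/kT = 0, 3.821.
Z = Σ gᵢe^(−Eᵢ/kT) = 2·e^(−0) + 3·e^(−3.821) = 2.000 + 0.06572 = 2.066.
P₁ = g₁ e^(−E₁/kT) / Z = 0.06572/2.066 = 0.032.

0.032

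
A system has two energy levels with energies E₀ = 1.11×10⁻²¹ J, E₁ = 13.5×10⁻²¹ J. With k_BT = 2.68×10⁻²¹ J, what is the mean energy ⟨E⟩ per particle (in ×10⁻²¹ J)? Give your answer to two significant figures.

1.2 ×10⁻²¹ J

Eᵢ/kT = 0.4142, 5.037.
Z = Σ e^(−Eᵢ/kT) = e^(−0.4142) + e^(−5.037) = 0.6609 + 0.006493 = 0.6674.
⟨E⟩ = Σ Eᵢ e^(−Eᵢ/kT) / Z = (1.11·0.6609 + 13.5·0.006493) / 0.6674 = 1.2 ×10⁻²¹ J.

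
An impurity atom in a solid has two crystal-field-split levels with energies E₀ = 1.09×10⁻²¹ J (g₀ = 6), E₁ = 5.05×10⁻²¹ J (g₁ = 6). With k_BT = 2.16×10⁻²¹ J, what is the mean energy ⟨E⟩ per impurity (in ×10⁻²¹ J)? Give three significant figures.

1.64 ×10⁻²¹ J

Eᵢ/kT = 0.50463, 2.3380.
Z = Σ gᵢe^(−Eᵢ/kT) = 6·e^(−0.50463) + 6·e^(−2.3380) = 3.6224 + 0.57912 = 4.2015.
⟨E⟩ = Σ Eᵢ gᵢe^(−Eᵢ/kT) / Z = (1.09·3.6224 + 5.05·0.57912) / 4.2015 = 1.64 ×10⁻²¹ J.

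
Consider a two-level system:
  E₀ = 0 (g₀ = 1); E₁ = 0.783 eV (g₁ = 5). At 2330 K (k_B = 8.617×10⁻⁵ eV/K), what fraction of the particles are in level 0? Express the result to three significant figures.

k_BT = 8.617×10⁻⁵ × 2330 K = 0.20078 eV.
Eᵢ/kT = 0, 3.8998.
Z = Σ gᵢe^(−Eᵢ/kT) = 1·e^(−0) + 5·e^(−3.8998) = 1.0000 + 0.10123 = 1.1012.
P₀ = g₀ e^(−E₀/kT) / Z = 1.0000/1.1012 = 0.908.

0.908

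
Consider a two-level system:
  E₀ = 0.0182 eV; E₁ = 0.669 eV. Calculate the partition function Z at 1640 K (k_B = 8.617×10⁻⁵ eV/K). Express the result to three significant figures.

k_BT = 8.617×10⁻⁵ × 1640 K = 0.14132 eV.
Eᵢ/kT = 0.12879, 4.7339.
Z = Σ e^(−Eᵢ/kT) = e^(−0.12879) + e^(−4.7339) = 0.87916 + 0.0087921 = 0.88795.

Z = 0.888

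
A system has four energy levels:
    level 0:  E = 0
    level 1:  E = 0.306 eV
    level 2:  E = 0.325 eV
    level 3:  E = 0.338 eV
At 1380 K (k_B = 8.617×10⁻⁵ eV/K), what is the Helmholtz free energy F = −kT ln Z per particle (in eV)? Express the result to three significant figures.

k_BT = 8.617×10⁻⁵ × 1380 K = 0.11891 eV.
Eᵢ/kT = 0, 2.5734, 2.7332, 2.8425.
Z = Σ e^(−Eᵢ/kT) = e^(−0) + e^(−2.5734) + e^(−2.7332) + e^(−2.8425) = 1.0000 + 0.076276 + 0.065011 + 0.058280 = 1.1996.
F = −kT ln Z = −0.11891 × ln(1.1996) = −0.11891 × 0.18199 = -0.0216 eV.

-0.0216 eV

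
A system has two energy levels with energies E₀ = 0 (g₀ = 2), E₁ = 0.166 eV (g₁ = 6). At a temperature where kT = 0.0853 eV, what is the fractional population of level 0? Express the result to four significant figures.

0.7000

Eᵢ/kT = 0, 1.94607.
Z = Σ gᵢe^(−Eᵢ/kT) = 2·e^(−0) + 6·e^(−1.94607) = 2.00000 + 0.857006 = 2.85701.
P₀ = g₀ e^(−E₀/kT) / Z = 2.00000/2.85701 = 0.7000.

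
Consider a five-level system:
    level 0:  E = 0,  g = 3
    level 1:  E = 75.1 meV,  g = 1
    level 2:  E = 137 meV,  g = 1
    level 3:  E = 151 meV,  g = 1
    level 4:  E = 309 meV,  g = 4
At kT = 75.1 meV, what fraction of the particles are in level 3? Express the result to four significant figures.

Eᵢ/kT = 0, 1.00000, 1.82423, 2.01065, 4.11451.
Z = Σ gᵢe^(−Eᵢ/kT) = 3·e^(−0) + 1·e^(−1.00000) + 1·e^(−1.82423) + 1·e^(−2.01065) + 4·e^(−4.11451) = 3.00000 + 0.367879 + 0.161342 + 0.133902 + 0.0653358 = 3.72846.
P₃ = g₃ e^(−E₃/kT) / Z = 0.133902/3.72846 = 0.03591.

0.03591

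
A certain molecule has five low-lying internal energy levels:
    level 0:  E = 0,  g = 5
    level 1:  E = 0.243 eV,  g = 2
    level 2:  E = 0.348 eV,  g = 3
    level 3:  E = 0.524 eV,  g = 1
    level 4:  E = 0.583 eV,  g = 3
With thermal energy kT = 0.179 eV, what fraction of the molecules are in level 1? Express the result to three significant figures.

Eᵢ/kT = 0, 1.3575, 1.9441, 2.9274, 3.2570.
Z = Σ gᵢe^(−Eᵢ/kT) = 5·e^(−0) + 2·e^(−1.3575) + 3·e^(−1.9441) + 1·e^(−2.9274) + 3·e^(−3.2570) = 5.0000 + 0.51461 + 0.42935 + 0.053536 + 0.11551 = 6.1130.
P₁ = g₁ e^(−E₁/kT) / Z = 0.51461/6.1130 = 0.0842.

0.0842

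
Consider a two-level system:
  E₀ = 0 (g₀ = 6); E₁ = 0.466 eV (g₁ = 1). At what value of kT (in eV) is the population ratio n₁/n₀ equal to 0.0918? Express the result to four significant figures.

n₁/n₀ = (g₁/g₀) exp[−(E₁−E₀)/kT] = 0.0918.
⇒ (E₁−E₀)/kT = ln((1/6)/0.0918) = ln(1.81554) = 0.596383.
kT = 0.466 eV / 0.596383 = 0.7814 eV.

0.7814 eV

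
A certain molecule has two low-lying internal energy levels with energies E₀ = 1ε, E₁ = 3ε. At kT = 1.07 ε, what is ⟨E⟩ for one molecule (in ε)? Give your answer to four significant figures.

1.267 ε

Eᵢ/kT = 0.934579, 2.80374.
Z = Σ e^(−Eᵢ/kT) = e^(−0.934579) + e^(−2.80374) = 0.392751 + 0.0605831 = 0.453334.
⟨E⟩ = Σ Eᵢ e^(−Eᵢ/kT) / Z = (1·0.392751 + 3·0.0605831) / 0.453334 = 1.267 ε.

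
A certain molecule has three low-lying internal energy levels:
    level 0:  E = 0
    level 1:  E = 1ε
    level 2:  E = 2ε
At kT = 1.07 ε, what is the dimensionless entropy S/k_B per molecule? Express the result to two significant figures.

0.86

Eᵢ/kT = 0, 0.9346, 1.869.
Z = Σ e^(−Eᵢ/kT) = e^(−0) + e^(−0.9346) + e^(−1.869) = 1.000 + 0.3927 + 0.1543 = 1.547.
⟨E⟩ = Σ EᵢPᵢ = 0.4533 ε.
S/k_B = ln Z + ⟨E⟩/kT = ln(1.547) + 0.4533/1.07 = 0.4363 + 0.4236 = 0.86.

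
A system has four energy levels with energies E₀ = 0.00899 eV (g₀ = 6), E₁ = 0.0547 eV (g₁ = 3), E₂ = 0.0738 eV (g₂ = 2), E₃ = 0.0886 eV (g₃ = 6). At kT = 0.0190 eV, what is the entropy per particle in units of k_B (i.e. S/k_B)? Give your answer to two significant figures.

Eᵢ/kT = 0.4732, 2.879, 3.884, 4.663.
Z = Σ gᵢe^(−Eᵢ/kT) = 6·e^(−0.4732) + 3·e^(−2.879) + 2·e^(−3.884) + 6·e^(−4.663) = 3.738 + 0.1686 + 0.04114 + 0.05663 = 4.004.
⟨E⟩ = Σ EᵢPᵢ = 0.01271 eV.
S/k_B = ln Z + ⟨E⟩/kT = ln(4.004) + 0.01271/0.0190 = 1.387 + 0.6689 = 2.1.

2.1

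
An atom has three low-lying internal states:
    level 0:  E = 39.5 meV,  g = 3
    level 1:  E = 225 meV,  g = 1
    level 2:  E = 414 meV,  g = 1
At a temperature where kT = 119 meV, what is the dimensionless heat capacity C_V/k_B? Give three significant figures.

Eᵢ/kT = 0.33193, 1.8908, 3.4790.
Z = Σ gᵢe^(−Eᵢ/kT) = 3·e^(−0.33193) + 1·e^(−1.8908) + 1·e^(−3.4790) = 2.1526 + 0.15095 + 0.030838 = 2.3344.
⟨E⟩ = 56.442 meV, ⟨E²⟩ = 6976.5 meV².
C_V/k_B = (⟨E²⟩ − ⟨E⟩²)/(kT)² = (6976.5 − 3185.7)/14161 = 0.268.

0.268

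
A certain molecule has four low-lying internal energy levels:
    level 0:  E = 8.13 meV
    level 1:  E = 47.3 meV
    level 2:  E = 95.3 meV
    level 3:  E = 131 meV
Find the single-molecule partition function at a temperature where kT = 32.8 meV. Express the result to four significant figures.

Eᵢ/kT = 0.247866, 1.44207, 2.90549, 3.99390.
Z = Σ e^(−Eᵢ/kT) = e^(−0.247866) + e^(−1.44207) + e^(−2.90549) + e^(−3.99390) = 0.780465 + 0.236438 + 0.0547220 + 0.0184277 = 1.09005.

Z = 1.090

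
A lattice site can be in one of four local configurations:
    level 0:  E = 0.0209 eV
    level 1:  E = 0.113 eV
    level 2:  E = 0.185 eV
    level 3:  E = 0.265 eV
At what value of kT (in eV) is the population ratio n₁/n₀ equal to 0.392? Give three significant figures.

0.0983 eV

n₁/n₀ = exp[−(E₁−E₀)/kT] = 0.392.
⇒ (E₁−E₀)/kT = ln(1/0.392) = ln(2.5510) = 0.93649.
kT = 0.0921 eV / 0.93649 = 0.0983 eV.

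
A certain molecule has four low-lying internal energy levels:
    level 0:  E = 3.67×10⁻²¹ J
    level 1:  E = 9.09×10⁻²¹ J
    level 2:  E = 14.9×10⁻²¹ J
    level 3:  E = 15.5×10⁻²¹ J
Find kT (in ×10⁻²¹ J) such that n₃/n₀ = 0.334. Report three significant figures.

n₃/n₀ = exp[−(E₃−E₀)/kT] = 0.334.
⇒ (E₃−E₀)/kT = ln(1/0.334) = ln(2.9940) = 1.0966.
kT = 11.83 ×10⁻²¹ J / 1.0966 = 10.8 ×10⁻²¹ J.

10.8 ×10⁻²¹ J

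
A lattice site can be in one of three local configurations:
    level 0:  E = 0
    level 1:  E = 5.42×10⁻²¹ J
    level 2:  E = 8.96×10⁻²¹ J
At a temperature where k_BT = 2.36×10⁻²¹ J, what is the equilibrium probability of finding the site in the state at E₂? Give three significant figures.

Eᵢ/kT = 0, 2.2966, 3.7966.
Z = Σ e^(−Eᵢ/kT) = e^(−0) + e^(−2.2966) + e^(−3.7966) = 1.0000 + 0.10060 + 0.022447 = 1.1230.
P₂ = e^(−E₂/kT) / Z = 0.022447/1.1230 = 0.0200.

0.0200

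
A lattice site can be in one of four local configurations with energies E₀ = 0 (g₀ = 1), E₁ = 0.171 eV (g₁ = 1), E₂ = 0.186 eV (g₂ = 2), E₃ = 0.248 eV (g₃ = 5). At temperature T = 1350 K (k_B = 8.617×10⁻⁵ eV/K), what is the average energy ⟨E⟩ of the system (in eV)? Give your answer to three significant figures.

0.117 eV

k_BT = 8.617×10⁻⁵ × 1350 K = 0.11633 eV.
Eᵢ/kT = 0, 1.4700, 1.5989, 2.1319.
Z = Σ gᵢe^(−Eᵢ/kT) = 1·e^(−0) + 1·e^(−1.4700) + 2·e^(−1.5989) + 5·e^(−2.1319) = 1.0000 + 0.22993 + 0.40424 + 0.59306 = 2.2272.
⟨E⟩ = Σ Eᵢ gᵢe^(−Eᵢ/kT) / Z = (0·1.0000 + 0.171·0.22993 + 0.186·0.40424 + 0.248·0.59306) / 2.2272 = 0.117 eV.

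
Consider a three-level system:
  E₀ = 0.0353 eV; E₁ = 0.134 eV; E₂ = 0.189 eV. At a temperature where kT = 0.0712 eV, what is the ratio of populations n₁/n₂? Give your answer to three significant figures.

2.17

n₁/n₂ = exp[−(E₁−E₂)/kT] = exp(−(-0.055 eV)/(0.0712 eV)) = exp(0.77247) = 2.17.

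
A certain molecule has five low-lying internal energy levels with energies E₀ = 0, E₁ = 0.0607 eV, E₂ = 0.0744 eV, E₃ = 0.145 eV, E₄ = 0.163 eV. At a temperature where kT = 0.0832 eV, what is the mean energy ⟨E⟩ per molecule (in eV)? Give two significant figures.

0.049 eV

Eᵢ/kT = 0, 0.7296, 0.8942, 1.743, 1.959.
Z = Σ e^(−Eᵢ/kT) = e^(−0) + e^(−0.7296) + e^(−0.8942) + e^(−1.743) + e^(−1.959) = 1.000 + 0.4821 + 0.4089 + 0.1750 + 0.1410 = 2.207.
⟨E⟩ = Σ Eᵢ e^(−Eᵢ/kT) / Z = (0·1.000 + 0.0607·0.4821 + 0.0744·0.4089 + 0.145·0.1750 + 0.163·0.1410) / 2.207 = 0.049 eV.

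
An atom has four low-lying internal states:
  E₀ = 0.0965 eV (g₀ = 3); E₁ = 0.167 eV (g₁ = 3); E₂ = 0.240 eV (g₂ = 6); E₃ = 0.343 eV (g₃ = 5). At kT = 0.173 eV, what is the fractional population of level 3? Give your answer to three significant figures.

0.136

Eᵢ/kT = 0.55780, 0.96532, 1.3873, 1.9827.
Z = Σ gᵢe^(−Eᵢ/kT) = 3·e^(−0.55780) + 3·e^(−0.96532) + 6·e^(−1.3873) + 5·e^(−1.9827) = 1.7174 + 1.1426 + 1.4985 + 0.68848 = 5.0470.
P₃ = g₃ e^(−E₃/kT) / Z = 0.68848/5.0470 = 0.136.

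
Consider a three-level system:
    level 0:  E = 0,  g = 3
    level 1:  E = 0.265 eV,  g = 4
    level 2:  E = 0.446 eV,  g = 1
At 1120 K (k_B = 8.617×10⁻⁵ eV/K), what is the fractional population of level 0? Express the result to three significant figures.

k_BT = 8.617×10⁻⁵ × 1120 K = 0.096510 eV.
Eᵢ/kT = 0, 2.7458, 4.6213.
Z = Σ gᵢe^(−Eᵢ/kT) = 3·e^(−0) + 4·e^(−2.7458) + 1·e^(−4.6213) = 3.0000 + 0.25679 + 0.0098400 = 3.2666.
P₀ = g₀ e^(−E₀/kT) / Z = 3.0000/3.2666 = 0.918.

0.918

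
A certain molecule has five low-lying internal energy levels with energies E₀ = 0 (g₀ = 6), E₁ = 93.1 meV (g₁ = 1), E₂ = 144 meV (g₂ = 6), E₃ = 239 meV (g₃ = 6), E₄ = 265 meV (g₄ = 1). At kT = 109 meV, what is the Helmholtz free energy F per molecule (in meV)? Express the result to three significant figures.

-237 meV

Eᵢ/kT = 0, 0.85413, 1.3211, 2.1927, 2.4312.
Z = Σ gᵢe^(−Eᵢ/kT) = 6·e^(−0) + 1·e^(−0.85413) + 6·e^(−1.3211) + 6·e^(−2.1927) + 1·e^(−2.4312) = 6.0000 + 0.42565 + 1.6010 + 0.66969 + 0.087931 = 8.7843.
F = −kT ln Z = −109 × ln(8.7843) = −109 × 2.1730 = -237 meV.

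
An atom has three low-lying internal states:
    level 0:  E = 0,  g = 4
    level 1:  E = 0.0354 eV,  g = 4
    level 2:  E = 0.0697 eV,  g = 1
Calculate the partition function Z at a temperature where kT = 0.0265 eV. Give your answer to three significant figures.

Z = 5.12

Eᵢ/kT = 0, 1.3358, 2.6302.
Z = Σ gᵢe^(−Eᵢ/kT) = 4·e^(−0) + 4·e^(−1.3358) + 1·e^(−2.6302) = 4.0000 + 1.0518 + 0.072064 = 5.1239.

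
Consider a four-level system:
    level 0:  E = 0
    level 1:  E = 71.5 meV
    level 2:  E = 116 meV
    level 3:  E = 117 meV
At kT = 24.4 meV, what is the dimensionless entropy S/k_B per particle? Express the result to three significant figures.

Eᵢ/kT = 0, 2.9303, 4.7541, 4.7951.
Z = Σ e^(−Eᵢ/kT) = e^(−0) + e^(−2.9303) + e^(−4.7541) + e^(−4.7951) = 1.0000 + 0.053381 + 0.0086163 + 0.0082702 = 1.0703.
⟨E⟩ = Σ EᵢPᵢ = 5.4039 meV.
S/k_B = ln Z + ⟨E⟩/kT = ln(1.0703) + 5.4039/24.4 = 0.067939 + 0.22147 = 0.289.

0.289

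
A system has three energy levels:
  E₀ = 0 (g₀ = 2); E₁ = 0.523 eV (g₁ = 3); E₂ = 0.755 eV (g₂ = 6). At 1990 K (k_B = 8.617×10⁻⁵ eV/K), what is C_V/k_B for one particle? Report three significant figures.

k_BT = 8.617×10⁻⁵ × 1990 K = 0.17148 eV.
Eᵢ/kT = 0, 3.0499, 4.4028.
Z = Σ gᵢe^(−Eᵢ/kT) = 2·e^(−0) + 3·e^(−3.0499) + 6·e^(−4.4028) = 2.0000 + 0.14209 + 0.073458 = 2.2155.
⟨E⟩ = 0.058575 eV, ⟨E²⟩ = 0.036443 eV².
C_V/k_B = (⟨E²⟩ − ⟨E⟩²)/(kT)² = (0.036443 − 0.0034310)/0.029405 = 1.12.

1.12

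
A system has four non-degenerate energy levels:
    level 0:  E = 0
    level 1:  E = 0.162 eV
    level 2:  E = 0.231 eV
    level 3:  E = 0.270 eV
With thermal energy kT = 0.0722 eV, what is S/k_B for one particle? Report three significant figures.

0.548

Eᵢ/kT = 0, 2.2438, 3.1994, 3.7396.
Z = Σ e^(−Eᵢ/kT) = e^(−0) + e^(−2.2438) + e^(−3.1994) + e^(−3.7396) = 1.0000 + 0.10605 + 0.040787 + 0.023764 = 1.1706.
⟨E⟩ = Σ EᵢPᵢ = 0.028206 eV.
S/k_B = ln Z + ⟨E⟩/kT = ln(1.1706) + 0.028206/0.0722 = 0.15752 + 0.39066 = 0.548.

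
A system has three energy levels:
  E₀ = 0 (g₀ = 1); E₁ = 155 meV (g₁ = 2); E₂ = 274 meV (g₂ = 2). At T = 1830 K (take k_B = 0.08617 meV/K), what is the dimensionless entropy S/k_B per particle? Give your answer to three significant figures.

1.38

k_BT = 0.08617 × 1830 K = 157.69 meV.
Eᵢ/kT = 0, 0.98294, 1.7376.
Z = Σ gᵢe^(−Eᵢ/kT) = 1·e^(−0) + 2·e^(−0.98294) + 2·e^(−1.7376) = 1.0000 + 0.74842 + 0.35188 = 2.1003.
⟨E⟩ = Σ EᵢPᵢ = 101.14 meV.
S/k_B = ln Z + ⟨E⟩/kT = ln(2.1003) + 101.14/157.69 = 0.74208 + 0.64138 = 1.38.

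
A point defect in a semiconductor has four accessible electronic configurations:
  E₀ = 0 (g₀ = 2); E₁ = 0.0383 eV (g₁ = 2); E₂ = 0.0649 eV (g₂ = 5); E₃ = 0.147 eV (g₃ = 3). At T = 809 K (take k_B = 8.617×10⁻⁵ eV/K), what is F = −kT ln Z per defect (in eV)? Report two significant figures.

-0.12 eV

k_BT = 8.617×10⁻⁵ × 809 K = 0.06971 eV.
Eᵢ/kT = 0, 0.5494, 0.9310, 2.109.
Z = Σ gᵢe^(−Eᵢ/kT) = 2·e^(−0) + 2·e^(−0.5494) + 5·e^(−0.9310) + 3·e^(−2.109) = 2.000 + 1.155 + 1.971 + 0.3641 = 5.490.
F = −kT ln Z = −0.06971 × ln(5.490) = −0.06971 × 1.703 = -0.12 eV.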